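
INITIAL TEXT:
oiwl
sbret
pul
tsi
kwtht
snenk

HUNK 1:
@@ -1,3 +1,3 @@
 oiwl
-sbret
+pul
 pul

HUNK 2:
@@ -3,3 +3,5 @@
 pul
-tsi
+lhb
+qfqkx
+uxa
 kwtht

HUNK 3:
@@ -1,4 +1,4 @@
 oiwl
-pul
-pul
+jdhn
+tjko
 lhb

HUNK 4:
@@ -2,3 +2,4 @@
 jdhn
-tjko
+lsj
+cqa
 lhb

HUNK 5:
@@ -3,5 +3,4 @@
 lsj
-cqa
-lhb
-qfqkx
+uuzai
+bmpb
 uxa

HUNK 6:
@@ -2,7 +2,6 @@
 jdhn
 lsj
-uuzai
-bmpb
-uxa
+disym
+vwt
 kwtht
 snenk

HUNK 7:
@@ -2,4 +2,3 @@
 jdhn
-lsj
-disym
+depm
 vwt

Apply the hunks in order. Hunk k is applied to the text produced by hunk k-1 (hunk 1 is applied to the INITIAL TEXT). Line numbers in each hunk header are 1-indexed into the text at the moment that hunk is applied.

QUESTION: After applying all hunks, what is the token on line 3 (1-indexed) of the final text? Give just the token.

Hunk 1: at line 1 remove [sbret] add [pul] -> 6 lines: oiwl pul pul tsi kwtht snenk
Hunk 2: at line 3 remove [tsi] add [lhb,qfqkx,uxa] -> 8 lines: oiwl pul pul lhb qfqkx uxa kwtht snenk
Hunk 3: at line 1 remove [pul,pul] add [jdhn,tjko] -> 8 lines: oiwl jdhn tjko lhb qfqkx uxa kwtht snenk
Hunk 4: at line 2 remove [tjko] add [lsj,cqa] -> 9 lines: oiwl jdhn lsj cqa lhb qfqkx uxa kwtht snenk
Hunk 5: at line 3 remove [cqa,lhb,qfqkx] add [uuzai,bmpb] -> 8 lines: oiwl jdhn lsj uuzai bmpb uxa kwtht snenk
Hunk 6: at line 2 remove [uuzai,bmpb,uxa] add [disym,vwt] -> 7 lines: oiwl jdhn lsj disym vwt kwtht snenk
Hunk 7: at line 2 remove [lsj,disym] add [depm] -> 6 lines: oiwl jdhn depm vwt kwtht snenk
Final line 3: depm

Answer: depm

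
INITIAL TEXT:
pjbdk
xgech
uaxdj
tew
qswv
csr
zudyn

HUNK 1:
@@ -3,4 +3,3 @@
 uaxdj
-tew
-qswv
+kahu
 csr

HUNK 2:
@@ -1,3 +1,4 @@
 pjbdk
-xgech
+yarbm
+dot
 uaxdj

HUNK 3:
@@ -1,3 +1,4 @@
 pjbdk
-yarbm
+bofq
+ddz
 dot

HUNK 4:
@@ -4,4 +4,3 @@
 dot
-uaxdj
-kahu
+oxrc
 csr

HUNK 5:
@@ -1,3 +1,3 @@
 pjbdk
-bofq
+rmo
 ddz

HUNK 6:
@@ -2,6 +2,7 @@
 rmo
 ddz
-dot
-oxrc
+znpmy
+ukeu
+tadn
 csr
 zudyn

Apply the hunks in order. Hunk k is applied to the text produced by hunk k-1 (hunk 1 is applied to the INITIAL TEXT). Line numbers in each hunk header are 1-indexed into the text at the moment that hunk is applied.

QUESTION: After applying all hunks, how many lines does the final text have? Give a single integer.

Answer: 8

Derivation:
Hunk 1: at line 3 remove [tew,qswv] add [kahu] -> 6 lines: pjbdk xgech uaxdj kahu csr zudyn
Hunk 2: at line 1 remove [xgech] add [yarbm,dot] -> 7 lines: pjbdk yarbm dot uaxdj kahu csr zudyn
Hunk 3: at line 1 remove [yarbm] add [bofq,ddz] -> 8 lines: pjbdk bofq ddz dot uaxdj kahu csr zudyn
Hunk 4: at line 4 remove [uaxdj,kahu] add [oxrc] -> 7 lines: pjbdk bofq ddz dot oxrc csr zudyn
Hunk 5: at line 1 remove [bofq] add [rmo] -> 7 lines: pjbdk rmo ddz dot oxrc csr zudyn
Hunk 6: at line 2 remove [dot,oxrc] add [znpmy,ukeu,tadn] -> 8 lines: pjbdk rmo ddz znpmy ukeu tadn csr zudyn
Final line count: 8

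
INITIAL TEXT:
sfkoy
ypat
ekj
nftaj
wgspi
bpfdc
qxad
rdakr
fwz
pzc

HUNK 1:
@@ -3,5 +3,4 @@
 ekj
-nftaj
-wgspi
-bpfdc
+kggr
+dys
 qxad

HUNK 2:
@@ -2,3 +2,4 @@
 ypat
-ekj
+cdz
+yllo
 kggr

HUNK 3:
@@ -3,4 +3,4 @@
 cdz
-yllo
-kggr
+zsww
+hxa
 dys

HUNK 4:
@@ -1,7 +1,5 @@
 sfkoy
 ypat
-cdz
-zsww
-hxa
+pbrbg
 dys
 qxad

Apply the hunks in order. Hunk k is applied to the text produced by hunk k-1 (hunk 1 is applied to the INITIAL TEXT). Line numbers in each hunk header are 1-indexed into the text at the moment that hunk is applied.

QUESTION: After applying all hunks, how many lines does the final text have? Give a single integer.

Answer: 8

Derivation:
Hunk 1: at line 3 remove [nftaj,wgspi,bpfdc] add [kggr,dys] -> 9 lines: sfkoy ypat ekj kggr dys qxad rdakr fwz pzc
Hunk 2: at line 2 remove [ekj] add [cdz,yllo] -> 10 lines: sfkoy ypat cdz yllo kggr dys qxad rdakr fwz pzc
Hunk 3: at line 3 remove [yllo,kggr] add [zsww,hxa] -> 10 lines: sfkoy ypat cdz zsww hxa dys qxad rdakr fwz pzc
Hunk 4: at line 1 remove [cdz,zsww,hxa] add [pbrbg] -> 8 lines: sfkoy ypat pbrbg dys qxad rdakr fwz pzc
Final line count: 8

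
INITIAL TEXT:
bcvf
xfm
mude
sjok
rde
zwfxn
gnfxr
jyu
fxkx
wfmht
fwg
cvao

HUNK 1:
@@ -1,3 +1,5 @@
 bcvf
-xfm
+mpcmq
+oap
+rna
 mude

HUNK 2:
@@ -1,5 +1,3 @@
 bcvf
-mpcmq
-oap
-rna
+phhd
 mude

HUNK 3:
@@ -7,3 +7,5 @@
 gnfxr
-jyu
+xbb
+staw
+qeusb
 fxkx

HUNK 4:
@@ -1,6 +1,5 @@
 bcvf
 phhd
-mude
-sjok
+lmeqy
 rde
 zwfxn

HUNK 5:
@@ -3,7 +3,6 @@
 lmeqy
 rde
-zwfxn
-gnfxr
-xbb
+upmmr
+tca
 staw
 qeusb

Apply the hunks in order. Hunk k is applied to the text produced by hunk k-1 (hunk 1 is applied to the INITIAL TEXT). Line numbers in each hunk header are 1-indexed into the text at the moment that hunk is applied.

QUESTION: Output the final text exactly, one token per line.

Hunk 1: at line 1 remove [xfm] add [mpcmq,oap,rna] -> 14 lines: bcvf mpcmq oap rna mude sjok rde zwfxn gnfxr jyu fxkx wfmht fwg cvao
Hunk 2: at line 1 remove [mpcmq,oap,rna] add [phhd] -> 12 lines: bcvf phhd mude sjok rde zwfxn gnfxr jyu fxkx wfmht fwg cvao
Hunk 3: at line 7 remove [jyu] add [xbb,staw,qeusb] -> 14 lines: bcvf phhd mude sjok rde zwfxn gnfxr xbb staw qeusb fxkx wfmht fwg cvao
Hunk 4: at line 1 remove [mude,sjok] add [lmeqy] -> 13 lines: bcvf phhd lmeqy rde zwfxn gnfxr xbb staw qeusb fxkx wfmht fwg cvao
Hunk 5: at line 3 remove [zwfxn,gnfxr,xbb] add [upmmr,tca] -> 12 lines: bcvf phhd lmeqy rde upmmr tca staw qeusb fxkx wfmht fwg cvao

Answer: bcvf
phhd
lmeqy
rde
upmmr
tca
staw
qeusb
fxkx
wfmht
fwg
cvao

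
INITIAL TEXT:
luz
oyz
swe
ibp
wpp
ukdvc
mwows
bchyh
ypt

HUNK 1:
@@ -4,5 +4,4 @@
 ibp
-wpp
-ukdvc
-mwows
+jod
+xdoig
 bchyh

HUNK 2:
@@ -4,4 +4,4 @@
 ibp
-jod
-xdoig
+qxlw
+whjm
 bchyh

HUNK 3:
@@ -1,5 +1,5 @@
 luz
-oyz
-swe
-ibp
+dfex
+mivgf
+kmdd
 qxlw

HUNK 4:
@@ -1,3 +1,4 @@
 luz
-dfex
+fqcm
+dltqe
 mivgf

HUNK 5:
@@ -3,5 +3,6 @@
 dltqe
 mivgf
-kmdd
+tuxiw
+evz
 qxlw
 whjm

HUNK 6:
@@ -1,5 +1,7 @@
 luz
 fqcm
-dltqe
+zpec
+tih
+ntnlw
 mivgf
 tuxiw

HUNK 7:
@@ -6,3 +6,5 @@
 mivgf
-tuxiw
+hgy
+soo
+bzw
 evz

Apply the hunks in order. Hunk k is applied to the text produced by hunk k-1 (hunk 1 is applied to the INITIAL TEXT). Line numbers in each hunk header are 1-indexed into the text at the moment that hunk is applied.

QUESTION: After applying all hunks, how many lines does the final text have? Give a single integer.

Hunk 1: at line 4 remove [wpp,ukdvc,mwows] add [jod,xdoig] -> 8 lines: luz oyz swe ibp jod xdoig bchyh ypt
Hunk 2: at line 4 remove [jod,xdoig] add [qxlw,whjm] -> 8 lines: luz oyz swe ibp qxlw whjm bchyh ypt
Hunk 3: at line 1 remove [oyz,swe,ibp] add [dfex,mivgf,kmdd] -> 8 lines: luz dfex mivgf kmdd qxlw whjm bchyh ypt
Hunk 4: at line 1 remove [dfex] add [fqcm,dltqe] -> 9 lines: luz fqcm dltqe mivgf kmdd qxlw whjm bchyh ypt
Hunk 5: at line 3 remove [kmdd] add [tuxiw,evz] -> 10 lines: luz fqcm dltqe mivgf tuxiw evz qxlw whjm bchyh ypt
Hunk 6: at line 1 remove [dltqe] add [zpec,tih,ntnlw] -> 12 lines: luz fqcm zpec tih ntnlw mivgf tuxiw evz qxlw whjm bchyh ypt
Hunk 7: at line 6 remove [tuxiw] add [hgy,soo,bzw] -> 14 lines: luz fqcm zpec tih ntnlw mivgf hgy soo bzw evz qxlw whjm bchyh ypt
Final line count: 14

Answer: 14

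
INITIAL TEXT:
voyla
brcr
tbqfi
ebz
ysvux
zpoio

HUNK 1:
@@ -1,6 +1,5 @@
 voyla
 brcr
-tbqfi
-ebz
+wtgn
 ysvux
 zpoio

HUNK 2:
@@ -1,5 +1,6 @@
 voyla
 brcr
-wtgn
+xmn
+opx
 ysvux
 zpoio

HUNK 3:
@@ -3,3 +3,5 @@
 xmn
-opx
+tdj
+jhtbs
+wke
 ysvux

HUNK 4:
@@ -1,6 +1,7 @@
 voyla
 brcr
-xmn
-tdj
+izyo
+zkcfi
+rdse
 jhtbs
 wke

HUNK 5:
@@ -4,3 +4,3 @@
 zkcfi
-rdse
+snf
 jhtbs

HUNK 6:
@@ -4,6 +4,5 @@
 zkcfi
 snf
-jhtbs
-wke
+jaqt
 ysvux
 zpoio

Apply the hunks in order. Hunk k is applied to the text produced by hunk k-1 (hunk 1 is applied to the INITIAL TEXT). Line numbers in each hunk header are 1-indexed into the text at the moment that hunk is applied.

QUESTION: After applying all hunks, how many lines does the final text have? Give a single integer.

Hunk 1: at line 1 remove [tbqfi,ebz] add [wtgn] -> 5 lines: voyla brcr wtgn ysvux zpoio
Hunk 2: at line 1 remove [wtgn] add [xmn,opx] -> 6 lines: voyla brcr xmn opx ysvux zpoio
Hunk 3: at line 3 remove [opx] add [tdj,jhtbs,wke] -> 8 lines: voyla brcr xmn tdj jhtbs wke ysvux zpoio
Hunk 4: at line 1 remove [xmn,tdj] add [izyo,zkcfi,rdse] -> 9 lines: voyla brcr izyo zkcfi rdse jhtbs wke ysvux zpoio
Hunk 5: at line 4 remove [rdse] add [snf] -> 9 lines: voyla brcr izyo zkcfi snf jhtbs wke ysvux zpoio
Hunk 6: at line 4 remove [jhtbs,wke] add [jaqt] -> 8 lines: voyla brcr izyo zkcfi snf jaqt ysvux zpoio
Final line count: 8

Answer: 8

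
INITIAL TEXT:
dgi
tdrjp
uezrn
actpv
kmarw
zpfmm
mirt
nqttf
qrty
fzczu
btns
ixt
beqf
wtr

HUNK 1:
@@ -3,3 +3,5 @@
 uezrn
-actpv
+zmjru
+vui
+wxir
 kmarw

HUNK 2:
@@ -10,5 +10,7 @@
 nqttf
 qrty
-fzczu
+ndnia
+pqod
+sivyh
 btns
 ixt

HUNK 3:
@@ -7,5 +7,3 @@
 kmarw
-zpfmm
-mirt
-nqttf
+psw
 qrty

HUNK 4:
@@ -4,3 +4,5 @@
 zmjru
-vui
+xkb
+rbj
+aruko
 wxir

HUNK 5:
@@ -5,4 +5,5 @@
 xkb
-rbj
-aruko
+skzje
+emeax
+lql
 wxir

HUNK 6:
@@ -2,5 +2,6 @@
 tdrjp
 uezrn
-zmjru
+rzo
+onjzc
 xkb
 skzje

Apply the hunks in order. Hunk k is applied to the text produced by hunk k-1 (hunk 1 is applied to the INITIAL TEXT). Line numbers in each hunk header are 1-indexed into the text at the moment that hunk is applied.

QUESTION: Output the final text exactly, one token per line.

Hunk 1: at line 3 remove [actpv] add [zmjru,vui,wxir] -> 16 lines: dgi tdrjp uezrn zmjru vui wxir kmarw zpfmm mirt nqttf qrty fzczu btns ixt beqf wtr
Hunk 2: at line 10 remove [fzczu] add [ndnia,pqod,sivyh] -> 18 lines: dgi tdrjp uezrn zmjru vui wxir kmarw zpfmm mirt nqttf qrty ndnia pqod sivyh btns ixt beqf wtr
Hunk 3: at line 7 remove [zpfmm,mirt,nqttf] add [psw] -> 16 lines: dgi tdrjp uezrn zmjru vui wxir kmarw psw qrty ndnia pqod sivyh btns ixt beqf wtr
Hunk 4: at line 4 remove [vui] add [xkb,rbj,aruko] -> 18 lines: dgi tdrjp uezrn zmjru xkb rbj aruko wxir kmarw psw qrty ndnia pqod sivyh btns ixt beqf wtr
Hunk 5: at line 5 remove [rbj,aruko] add [skzje,emeax,lql] -> 19 lines: dgi tdrjp uezrn zmjru xkb skzje emeax lql wxir kmarw psw qrty ndnia pqod sivyh btns ixt beqf wtr
Hunk 6: at line 2 remove [zmjru] add [rzo,onjzc] -> 20 lines: dgi tdrjp uezrn rzo onjzc xkb skzje emeax lql wxir kmarw psw qrty ndnia pqod sivyh btns ixt beqf wtr

Answer: dgi
tdrjp
uezrn
rzo
onjzc
xkb
skzje
emeax
lql
wxir
kmarw
psw
qrty
ndnia
pqod
sivyh
btns
ixt
beqf
wtr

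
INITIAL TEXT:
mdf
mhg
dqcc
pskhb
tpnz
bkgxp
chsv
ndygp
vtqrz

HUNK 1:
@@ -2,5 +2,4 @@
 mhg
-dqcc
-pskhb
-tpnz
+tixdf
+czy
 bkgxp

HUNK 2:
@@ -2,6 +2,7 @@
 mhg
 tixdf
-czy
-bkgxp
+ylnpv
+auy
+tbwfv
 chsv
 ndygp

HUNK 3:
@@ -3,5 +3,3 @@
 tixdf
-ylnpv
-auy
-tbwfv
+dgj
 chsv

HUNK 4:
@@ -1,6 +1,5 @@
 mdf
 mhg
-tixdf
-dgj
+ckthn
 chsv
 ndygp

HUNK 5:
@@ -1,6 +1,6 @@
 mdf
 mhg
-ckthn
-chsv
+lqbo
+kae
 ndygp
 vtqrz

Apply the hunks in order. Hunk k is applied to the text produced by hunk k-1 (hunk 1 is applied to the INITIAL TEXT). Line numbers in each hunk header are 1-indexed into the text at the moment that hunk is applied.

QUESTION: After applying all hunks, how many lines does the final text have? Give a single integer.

Hunk 1: at line 2 remove [dqcc,pskhb,tpnz] add [tixdf,czy] -> 8 lines: mdf mhg tixdf czy bkgxp chsv ndygp vtqrz
Hunk 2: at line 2 remove [czy,bkgxp] add [ylnpv,auy,tbwfv] -> 9 lines: mdf mhg tixdf ylnpv auy tbwfv chsv ndygp vtqrz
Hunk 3: at line 3 remove [ylnpv,auy,tbwfv] add [dgj] -> 7 lines: mdf mhg tixdf dgj chsv ndygp vtqrz
Hunk 4: at line 1 remove [tixdf,dgj] add [ckthn] -> 6 lines: mdf mhg ckthn chsv ndygp vtqrz
Hunk 5: at line 1 remove [ckthn,chsv] add [lqbo,kae] -> 6 lines: mdf mhg lqbo kae ndygp vtqrz
Final line count: 6

Answer: 6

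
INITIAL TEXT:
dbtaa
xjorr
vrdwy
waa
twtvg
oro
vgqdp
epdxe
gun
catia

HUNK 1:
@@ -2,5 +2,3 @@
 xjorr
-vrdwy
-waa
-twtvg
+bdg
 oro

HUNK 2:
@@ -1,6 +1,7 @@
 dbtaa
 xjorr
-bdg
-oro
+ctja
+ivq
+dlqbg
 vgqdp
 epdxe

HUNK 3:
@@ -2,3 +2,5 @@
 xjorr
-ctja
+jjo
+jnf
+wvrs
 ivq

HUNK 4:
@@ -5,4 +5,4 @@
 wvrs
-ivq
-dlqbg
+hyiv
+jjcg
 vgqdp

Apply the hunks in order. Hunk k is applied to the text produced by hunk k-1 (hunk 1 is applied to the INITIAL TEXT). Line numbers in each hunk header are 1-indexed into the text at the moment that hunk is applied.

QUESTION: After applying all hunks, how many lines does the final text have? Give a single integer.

Hunk 1: at line 2 remove [vrdwy,waa,twtvg] add [bdg] -> 8 lines: dbtaa xjorr bdg oro vgqdp epdxe gun catia
Hunk 2: at line 1 remove [bdg,oro] add [ctja,ivq,dlqbg] -> 9 lines: dbtaa xjorr ctja ivq dlqbg vgqdp epdxe gun catia
Hunk 3: at line 2 remove [ctja] add [jjo,jnf,wvrs] -> 11 lines: dbtaa xjorr jjo jnf wvrs ivq dlqbg vgqdp epdxe gun catia
Hunk 4: at line 5 remove [ivq,dlqbg] add [hyiv,jjcg] -> 11 lines: dbtaa xjorr jjo jnf wvrs hyiv jjcg vgqdp epdxe gun catia
Final line count: 11

Answer: 11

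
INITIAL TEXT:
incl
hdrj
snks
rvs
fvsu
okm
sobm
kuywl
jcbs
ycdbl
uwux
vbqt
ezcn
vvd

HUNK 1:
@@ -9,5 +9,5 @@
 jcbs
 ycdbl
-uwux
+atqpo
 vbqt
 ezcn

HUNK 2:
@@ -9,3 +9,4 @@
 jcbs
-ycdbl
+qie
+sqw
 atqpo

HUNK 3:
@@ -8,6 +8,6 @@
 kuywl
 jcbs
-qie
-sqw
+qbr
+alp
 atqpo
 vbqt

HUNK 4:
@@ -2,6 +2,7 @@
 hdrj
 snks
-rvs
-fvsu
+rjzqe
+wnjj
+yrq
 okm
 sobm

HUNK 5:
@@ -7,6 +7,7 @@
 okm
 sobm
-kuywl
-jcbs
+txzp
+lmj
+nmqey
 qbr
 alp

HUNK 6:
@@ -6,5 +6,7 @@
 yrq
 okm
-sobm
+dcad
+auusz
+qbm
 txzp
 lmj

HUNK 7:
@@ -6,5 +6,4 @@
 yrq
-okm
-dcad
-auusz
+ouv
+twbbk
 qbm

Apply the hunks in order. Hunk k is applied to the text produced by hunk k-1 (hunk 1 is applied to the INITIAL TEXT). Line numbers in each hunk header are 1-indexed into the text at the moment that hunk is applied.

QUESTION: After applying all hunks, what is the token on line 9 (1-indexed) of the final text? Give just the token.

Answer: qbm

Derivation:
Hunk 1: at line 9 remove [uwux] add [atqpo] -> 14 lines: incl hdrj snks rvs fvsu okm sobm kuywl jcbs ycdbl atqpo vbqt ezcn vvd
Hunk 2: at line 9 remove [ycdbl] add [qie,sqw] -> 15 lines: incl hdrj snks rvs fvsu okm sobm kuywl jcbs qie sqw atqpo vbqt ezcn vvd
Hunk 3: at line 8 remove [qie,sqw] add [qbr,alp] -> 15 lines: incl hdrj snks rvs fvsu okm sobm kuywl jcbs qbr alp atqpo vbqt ezcn vvd
Hunk 4: at line 2 remove [rvs,fvsu] add [rjzqe,wnjj,yrq] -> 16 lines: incl hdrj snks rjzqe wnjj yrq okm sobm kuywl jcbs qbr alp atqpo vbqt ezcn vvd
Hunk 5: at line 7 remove [kuywl,jcbs] add [txzp,lmj,nmqey] -> 17 lines: incl hdrj snks rjzqe wnjj yrq okm sobm txzp lmj nmqey qbr alp atqpo vbqt ezcn vvd
Hunk 6: at line 6 remove [sobm] add [dcad,auusz,qbm] -> 19 lines: incl hdrj snks rjzqe wnjj yrq okm dcad auusz qbm txzp lmj nmqey qbr alp atqpo vbqt ezcn vvd
Hunk 7: at line 6 remove [okm,dcad,auusz] add [ouv,twbbk] -> 18 lines: incl hdrj snks rjzqe wnjj yrq ouv twbbk qbm txzp lmj nmqey qbr alp atqpo vbqt ezcn vvd
Final line 9: qbm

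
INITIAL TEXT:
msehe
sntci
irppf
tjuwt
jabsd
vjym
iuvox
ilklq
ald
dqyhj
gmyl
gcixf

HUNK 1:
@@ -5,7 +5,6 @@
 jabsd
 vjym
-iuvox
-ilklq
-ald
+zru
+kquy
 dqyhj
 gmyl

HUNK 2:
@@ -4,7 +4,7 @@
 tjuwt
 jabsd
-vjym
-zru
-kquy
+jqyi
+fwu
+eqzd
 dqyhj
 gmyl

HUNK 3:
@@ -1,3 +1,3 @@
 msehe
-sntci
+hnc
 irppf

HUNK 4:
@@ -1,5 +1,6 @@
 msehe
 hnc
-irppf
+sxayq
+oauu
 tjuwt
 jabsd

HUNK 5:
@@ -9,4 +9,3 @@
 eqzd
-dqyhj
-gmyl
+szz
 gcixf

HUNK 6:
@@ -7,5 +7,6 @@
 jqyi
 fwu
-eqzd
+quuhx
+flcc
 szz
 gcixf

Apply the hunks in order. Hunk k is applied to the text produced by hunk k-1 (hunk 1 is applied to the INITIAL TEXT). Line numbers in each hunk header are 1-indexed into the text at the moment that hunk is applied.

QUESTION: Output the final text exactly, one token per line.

Hunk 1: at line 5 remove [iuvox,ilklq,ald] add [zru,kquy] -> 11 lines: msehe sntci irppf tjuwt jabsd vjym zru kquy dqyhj gmyl gcixf
Hunk 2: at line 4 remove [vjym,zru,kquy] add [jqyi,fwu,eqzd] -> 11 lines: msehe sntci irppf tjuwt jabsd jqyi fwu eqzd dqyhj gmyl gcixf
Hunk 3: at line 1 remove [sntci] add [hnc] -> 11 lines: msehe hnc irppf tjuwt jabsd jqyi fwu eqzd dqyhj gmyl gcixf
Hunk 4: at line 1 remove [irppf] add [sxayq,oauu] -> 12 lines: msehe hnc sxayq oauu tjuwt jabsd jqyi fwu eqzd dqyhj gmyl gcixf
Hunk 5: at line 9 remove [dqyhj,gmyl] add [szz] -> 11 lines: msehe hnc sxayq oauu tjuwt jabsd jqyi fwu eqzd szz gcixf
Hunk 6: at line 7 remove [eqzd] add [quuhx,flcc] -> 12 lines: msehe hnc sxayq oauu tjuwt jabsd jqyi fwu quuhx flcc szz gcixf

Answer: msehe
hnc
sxayq
oauu
tjuwt
jabsd
jqyi
fwu
quuhx
flcc
szz
gcixf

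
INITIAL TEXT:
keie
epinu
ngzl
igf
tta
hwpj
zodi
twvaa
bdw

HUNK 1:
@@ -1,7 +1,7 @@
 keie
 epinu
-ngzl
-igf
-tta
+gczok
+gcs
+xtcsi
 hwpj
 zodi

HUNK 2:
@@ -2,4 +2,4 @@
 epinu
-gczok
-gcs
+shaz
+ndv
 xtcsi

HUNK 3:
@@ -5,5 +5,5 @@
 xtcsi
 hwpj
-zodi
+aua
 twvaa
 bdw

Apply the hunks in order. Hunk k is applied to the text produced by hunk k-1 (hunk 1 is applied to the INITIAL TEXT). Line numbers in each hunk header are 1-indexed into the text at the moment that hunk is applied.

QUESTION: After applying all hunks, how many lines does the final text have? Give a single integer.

Hunk 1: at line 1 remove [ngzl,igf,tta] add [gczok,gcs,xtcsi] -> 9 lines: keie epinu gczok gcs xtcsi hwpj zodi twvaa bdw
Hunk 2: at line 2 remove [gczok,gcs] add [shaz,ndv] -> 9 lines: keie epinu shaz ndv xtcsi hwpj zodi twvaa bdw
Hunk 3: at line 5 remove [zodi] add [aua] -> 9 lines: keie epinu shaz ndv xtcsi hwpj aua twvaa bdw
Final line count: 9

Answer: 9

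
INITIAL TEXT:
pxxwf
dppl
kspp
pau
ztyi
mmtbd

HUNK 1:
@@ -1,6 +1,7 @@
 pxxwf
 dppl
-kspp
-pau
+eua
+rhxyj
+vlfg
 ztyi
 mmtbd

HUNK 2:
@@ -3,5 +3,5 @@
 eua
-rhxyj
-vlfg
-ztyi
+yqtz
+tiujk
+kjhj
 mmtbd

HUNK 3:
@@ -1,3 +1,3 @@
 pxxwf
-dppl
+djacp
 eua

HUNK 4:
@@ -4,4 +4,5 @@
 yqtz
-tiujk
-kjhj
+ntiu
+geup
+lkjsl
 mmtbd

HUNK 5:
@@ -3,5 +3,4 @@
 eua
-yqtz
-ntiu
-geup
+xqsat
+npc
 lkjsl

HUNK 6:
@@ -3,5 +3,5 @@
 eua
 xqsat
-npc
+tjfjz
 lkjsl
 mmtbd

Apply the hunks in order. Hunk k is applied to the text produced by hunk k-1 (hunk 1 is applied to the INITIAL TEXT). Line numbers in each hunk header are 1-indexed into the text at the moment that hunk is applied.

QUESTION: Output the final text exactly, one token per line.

Answer: pxxwf
djacp
eua
xqsat
tjfjz
lkjsl
mmtbd

Derivation:
Hunk 1: at line 1 remove [kspp,pau] add [eua,rhxyj,vlfg] -> 7 lines: pxxwf dppl eua rhxyj vlfg ztyi mmtbd
Hunk 2: at line 3 remove [rhxyj,vlfg,ztyi] add [yqtz,tiujk,kjhj] -> 7 lines: pxxwf dppl eua yqtz tiujk kjhj mmtbd
Hunk 3: at line 1 remove [dppl] add [djacp] -> 7 lines: pxxwf djacp eua yqtz tiujk kjhj mmtbd
Hunk 4: at line 4 remove [tiujk,kjhj] add [ntiu,geup,lkjsl] -> 8 lines: pxxwf djacp eua yqtz ntiu geup lkjsl mmtbd
Hunk 5: at line 3 remove [yqtz,ntiu,geup] add [xqsat,npc] -> 7 lines: pxxwf djacp eua xqsat npc lkjsl mmtbd
Hunk 6: at line 3 remove [npc] add [tjfjz] -> 7 lines: pxxwf djacp eua xqsat tjfjz lkjsl mmtbd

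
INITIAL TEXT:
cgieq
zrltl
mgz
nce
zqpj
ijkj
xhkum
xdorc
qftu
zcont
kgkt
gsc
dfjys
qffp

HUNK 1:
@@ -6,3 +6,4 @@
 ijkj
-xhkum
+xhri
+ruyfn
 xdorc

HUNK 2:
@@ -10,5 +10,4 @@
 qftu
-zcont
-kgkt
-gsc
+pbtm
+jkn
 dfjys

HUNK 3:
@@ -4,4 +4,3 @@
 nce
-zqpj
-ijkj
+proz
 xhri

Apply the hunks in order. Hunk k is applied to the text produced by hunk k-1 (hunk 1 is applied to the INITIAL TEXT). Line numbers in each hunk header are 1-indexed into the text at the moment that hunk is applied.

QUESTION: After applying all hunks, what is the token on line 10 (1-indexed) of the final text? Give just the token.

Hunk 1: at line 6 remove [xhkum] add [xhri,ruyfn] -> 15 lines: cgieq zrltl mgz nce zqpj ijkj xhri ruyfn xdorc qftu zcont kgkt gsc dfjys qffp
Hunk 2: at line 10 remove [zcont,kgkt,gsc] add [pbtm,jkn] -> 14 lines: cgieq zrltl mgz nce zqpj ijkj xhri ruyfn xdorc qftu pbtm jkn dfjys qffp
Hunk 3: at line 4 remove [zqpj,ijkj] add [proz] -> 13 lines: cgieq zrltl mgz nce proz xhri ruyfn xdorc qftu pbtm jkn dfjys qffp
Final line 10: pbtm

Answer: pbtm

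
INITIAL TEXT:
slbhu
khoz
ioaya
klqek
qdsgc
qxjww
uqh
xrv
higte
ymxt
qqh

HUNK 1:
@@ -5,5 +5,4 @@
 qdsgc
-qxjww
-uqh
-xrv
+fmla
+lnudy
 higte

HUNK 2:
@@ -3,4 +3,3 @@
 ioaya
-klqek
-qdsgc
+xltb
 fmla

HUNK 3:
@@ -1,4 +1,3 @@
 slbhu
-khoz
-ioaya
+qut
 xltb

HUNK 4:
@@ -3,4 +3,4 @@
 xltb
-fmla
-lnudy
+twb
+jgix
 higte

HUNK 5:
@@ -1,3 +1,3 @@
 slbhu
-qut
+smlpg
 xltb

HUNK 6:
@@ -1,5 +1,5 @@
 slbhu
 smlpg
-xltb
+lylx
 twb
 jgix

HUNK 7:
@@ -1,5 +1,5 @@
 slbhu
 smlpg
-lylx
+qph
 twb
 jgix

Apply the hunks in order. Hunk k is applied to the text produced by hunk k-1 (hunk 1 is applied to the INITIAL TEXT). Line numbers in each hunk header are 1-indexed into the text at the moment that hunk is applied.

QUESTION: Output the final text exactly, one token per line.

Hunk 1: at line 5 remove [qxjww,uqh,xrv] add [fmla,lnudy] -> 10 lines: slbhu khoz ioaya klqek qdsgc fmla lnudy higte ymxt qqh
Hunk 2: at line 3 remove [klqek,qdsgc] add [xltb] -> 9 lines: slbhu khoz ioaya xltb fmla lnudy higte ymxt qqh
Hunk 3: at line 1 remove [khoz,ioaya] add [qut] -> 8 lines: slbhu qut xltb fmla lnudy higte ymxt qqh
Hunk 4: at line 3 remove [fmla,lnudy] add [twb,jgix] -> 8 lines: slbhu qut xltb twb jgix higte ymxt qqh
Hunk 5: at line 1 remove [qut] add [smlpg] -> 8 lines: slbhu smlpg xltb twb jgix higte ymxt qqh
Hunk 6: at line 1 remove [xltb] add [lylx] -> 8 lines: slbhu smlpg lylx twb jgix higte ymxt qqh
Hunk 7: at line 1 remove [lylx] add [qph] -> 8 lines: slbhu smlpg qph twb jgix higte ymxt qqh

Answer: slbhu
smlpg
qph
twb
jgix
higte
ymxt
qqh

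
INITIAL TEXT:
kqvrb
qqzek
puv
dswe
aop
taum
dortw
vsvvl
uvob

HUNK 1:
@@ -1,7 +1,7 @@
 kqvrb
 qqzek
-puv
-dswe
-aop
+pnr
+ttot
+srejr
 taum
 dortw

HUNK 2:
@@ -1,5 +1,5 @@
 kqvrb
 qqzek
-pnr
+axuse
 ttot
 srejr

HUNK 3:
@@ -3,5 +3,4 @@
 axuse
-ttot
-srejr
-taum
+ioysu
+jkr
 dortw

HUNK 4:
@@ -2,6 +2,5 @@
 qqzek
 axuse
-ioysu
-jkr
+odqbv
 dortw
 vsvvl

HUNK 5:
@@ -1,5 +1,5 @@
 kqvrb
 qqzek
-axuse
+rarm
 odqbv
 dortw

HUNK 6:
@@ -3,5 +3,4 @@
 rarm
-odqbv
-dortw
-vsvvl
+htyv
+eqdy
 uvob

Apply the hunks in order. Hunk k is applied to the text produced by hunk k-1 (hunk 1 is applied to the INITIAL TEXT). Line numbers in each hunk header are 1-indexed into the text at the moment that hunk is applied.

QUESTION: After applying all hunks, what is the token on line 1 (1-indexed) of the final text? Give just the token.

Answer: kqvrb

Derivation:
Hunk 1: at line 1 remove [puv,dswe,aop] add [pnr,ttot,srejr] -> 9 lines: kqvrb qqzek pnr ttot srejr taum dortw vsvvl uvob
Hunk 2: at line 1 remove [pnr] add [axuse] -> 9 lines: kqvrb qqzek axuse ttot srejr taum dortw vsvvl uvob
Hunk 3: at line 3 remove [ttot,srejr,taum] add [ioysu,jkr] -> 8 lines: kqvrb qqzek axuse ioysu jkr dortw vsvvl uvob
Hunk 4: at line 2 remove [ioysu,jkr] add [odqbv] -> 7 lines: kqvrb qqzek axuse odqbv dortw vsvvl uvob
Hunk 5: at line 1 remove [axuse] add [rarm] -> 7 lines: kqvrb qqzek rarm odqbv dortw vsvvl uvob
Hunk 6: at line 3 remove [odqbv,dortw,vsvvl] add [htyv,eqdy] -> 6 lines: kqvrb qqzek rarm htyv eqdy uvob
Final line 1: kqvrb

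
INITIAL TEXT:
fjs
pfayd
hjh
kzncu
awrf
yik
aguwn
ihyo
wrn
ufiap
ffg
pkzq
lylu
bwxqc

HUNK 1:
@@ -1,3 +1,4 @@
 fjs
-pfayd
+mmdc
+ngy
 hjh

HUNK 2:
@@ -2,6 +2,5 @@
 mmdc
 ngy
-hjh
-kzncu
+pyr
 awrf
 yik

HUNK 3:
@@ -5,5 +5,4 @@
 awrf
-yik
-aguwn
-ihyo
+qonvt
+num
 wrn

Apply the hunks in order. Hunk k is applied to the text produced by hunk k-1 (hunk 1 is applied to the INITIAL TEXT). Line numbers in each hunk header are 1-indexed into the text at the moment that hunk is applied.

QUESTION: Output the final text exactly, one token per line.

Answer: fjs
mmdc
ngy
pyr
awrf
qonvt
num
wrn
ufiap
ffg
pkzq
lylu
bwxqc

Derivation:
Hunk 1: at line 1 remove [pfayd] add [mmdc,ngy] -> 15 lines: fjs mmdc ngy hjh kzncu awrf yik aguwn ihyo wrn ufiap ffg pkzq lylu bwxqc
Hunk 2: at line 2 remove [hjh,kzncu] add [pyr] -> 14 lines: fjs mmdc ngy pyr awrf yik aguwn ihyo wrn ufiap ffg pkzq lylu bwxqc
Hunk 3: at line 5 remove [yik,aguwn,ihyo] add [qonvt,num] -> 13 lines: fjs mmdc ngy pyr awrf qonvt num wrn ufiap ffg pkzq lylu bwxqc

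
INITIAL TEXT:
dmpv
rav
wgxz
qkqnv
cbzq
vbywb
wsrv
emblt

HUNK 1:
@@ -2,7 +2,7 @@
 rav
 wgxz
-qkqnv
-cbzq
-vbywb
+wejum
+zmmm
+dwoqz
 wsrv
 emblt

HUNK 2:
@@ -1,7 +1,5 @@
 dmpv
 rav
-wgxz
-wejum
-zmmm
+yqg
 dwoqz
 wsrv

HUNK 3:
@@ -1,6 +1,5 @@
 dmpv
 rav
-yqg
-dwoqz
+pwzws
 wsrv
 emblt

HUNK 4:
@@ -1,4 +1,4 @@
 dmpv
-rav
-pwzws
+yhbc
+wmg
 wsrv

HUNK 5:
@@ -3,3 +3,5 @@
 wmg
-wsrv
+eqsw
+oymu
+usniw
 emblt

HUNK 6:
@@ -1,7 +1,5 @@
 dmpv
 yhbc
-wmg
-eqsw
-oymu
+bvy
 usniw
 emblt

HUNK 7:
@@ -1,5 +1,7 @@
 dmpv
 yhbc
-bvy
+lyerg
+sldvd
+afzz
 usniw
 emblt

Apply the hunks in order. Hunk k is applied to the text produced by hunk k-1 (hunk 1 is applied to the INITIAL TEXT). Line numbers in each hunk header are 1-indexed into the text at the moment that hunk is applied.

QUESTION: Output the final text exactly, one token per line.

Answer: dmpv
yhbc
lyerg
sldvd
afzz
usniw
emblt

Derivation:
Hunk 1: at line 2 remove [qkqnv,cbzq,vbywb] add [wejum,zmmm,dwoqz] -> 8 lines: dmpv rav wgxz wejum zmmm dwoqz wsrv emblt
Hunk 2: at line 1 remove [wgxz,wejum,zmmm] add [yqg] -> 6 lines: dmpv rav yqg dwoqz wsrv emblt
Hunk 3: at line 1 remove [yqg,dwoqz] add [pwzws] -> 5 lines: dmpv rav pwzws wsrv emblt
Hunk 4: at line 1 remove [rav,pwzws] add [yhbc,wmg] -> 5 lines: dmpv yhbc wmg wsrv emblt
Hunk 5: at line 3 remove [wsrv] add [eqsw,oymu,usniw] -> 7 lines: dmpv yhbc wmg eqsw oymu usniw emblt
Hunk 6: at line 1 remove [wmg,eqsw,oymu] add [bvy] -> 5 lines: dmpv yhbc bvy usniw emblt
Hunk 7: at line 1 remove [bvy] add [lyerg,sldvd,afzz] -> 7 lines: dmpv yhbc lyerg sldvd afzz usniw emblt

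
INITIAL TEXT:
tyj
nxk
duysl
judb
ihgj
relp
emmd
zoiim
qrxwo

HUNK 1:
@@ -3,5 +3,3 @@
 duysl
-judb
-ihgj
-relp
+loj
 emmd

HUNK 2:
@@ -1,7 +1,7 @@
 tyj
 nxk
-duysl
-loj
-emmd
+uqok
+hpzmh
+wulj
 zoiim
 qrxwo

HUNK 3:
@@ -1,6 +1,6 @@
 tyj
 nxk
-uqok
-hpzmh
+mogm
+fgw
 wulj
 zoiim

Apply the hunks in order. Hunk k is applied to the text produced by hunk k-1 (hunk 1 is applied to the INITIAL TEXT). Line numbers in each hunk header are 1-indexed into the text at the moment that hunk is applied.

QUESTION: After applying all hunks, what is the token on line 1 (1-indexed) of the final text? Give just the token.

Hunk 1: at line 3 remove [judb,ihgj,relp] add [loj] -> 7 lines: tyj nxk duysl loj emmd zoiim qrxwo
Hunk 2: at line 1 remove [duysl,loj,emmd] add [uqok,hpzmh,wulj] -> 7 lines: tyj nxk uqok hpzmh wulj zoiim qrxwo
Hunk 3: at line 1 remove [uqok,hpzmh] add [mogm,fgw] -> 7 lines: tyj nxk mogm fgw wulj zoiim qrxwo
Final line 1: tyj

Answer: tyj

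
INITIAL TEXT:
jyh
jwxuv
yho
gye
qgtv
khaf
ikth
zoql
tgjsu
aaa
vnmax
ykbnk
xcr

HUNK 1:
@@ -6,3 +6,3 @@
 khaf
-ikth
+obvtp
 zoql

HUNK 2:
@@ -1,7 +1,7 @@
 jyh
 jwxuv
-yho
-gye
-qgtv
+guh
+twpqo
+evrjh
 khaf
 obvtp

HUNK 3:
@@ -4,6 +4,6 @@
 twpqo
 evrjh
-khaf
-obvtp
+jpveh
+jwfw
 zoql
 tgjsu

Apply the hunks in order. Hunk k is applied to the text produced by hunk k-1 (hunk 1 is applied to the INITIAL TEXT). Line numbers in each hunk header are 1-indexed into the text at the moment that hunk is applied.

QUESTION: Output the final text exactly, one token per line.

Answer: jyh
jwxuv
guh
twpqo
evrjh
jpveh
jwfw
zoql
tgjsu
aaa
vnmax
ykbnk
xcr

Derivation:
Hunk 1: at line 6 remove [ikth] add [obvtp] -> 13 lines: jyh jwxuv yho gye qgtv khaf obvtp zoql tgjsu aaa vnmax ykbnk xcr
Hunk 2: at line 1 remove [yho,gye,qgtv] add [guh,twpqo,evrjh] -> 13 lines: jyh jwxuv guh twpqo evrjh khaf obvtp zoql tgjsu aaa vnmax ykbnk xcr
Hunk 3: at line 4 remove [khaf,obvtp] add [jpveh,jwfw] -> 13 lines: jyh jwxuv guh twpqo evrjh jpveh jwfw zoql tgjsu aaa vnmax ykbnk xcr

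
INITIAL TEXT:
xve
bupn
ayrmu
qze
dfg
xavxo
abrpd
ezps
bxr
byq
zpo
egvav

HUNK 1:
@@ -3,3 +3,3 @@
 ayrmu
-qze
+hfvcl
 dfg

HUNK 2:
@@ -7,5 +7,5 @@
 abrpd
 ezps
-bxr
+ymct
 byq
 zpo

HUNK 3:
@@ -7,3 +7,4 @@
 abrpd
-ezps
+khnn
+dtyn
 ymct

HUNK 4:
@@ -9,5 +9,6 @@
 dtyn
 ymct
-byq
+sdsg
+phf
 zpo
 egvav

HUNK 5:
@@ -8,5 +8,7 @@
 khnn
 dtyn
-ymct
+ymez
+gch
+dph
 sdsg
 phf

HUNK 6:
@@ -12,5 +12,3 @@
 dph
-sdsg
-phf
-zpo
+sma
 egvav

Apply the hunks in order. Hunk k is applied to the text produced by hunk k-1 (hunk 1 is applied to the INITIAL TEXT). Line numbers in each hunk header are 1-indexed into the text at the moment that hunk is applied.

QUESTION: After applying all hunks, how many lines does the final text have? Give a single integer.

Hunk 1: at line 3 remove [qze] add [hfvcl] -> 12 lines: xve bupn ayrmu hfvcl dfg xavxo abrpd ezps bxr byq zpo egvav
Hunk 2: at line 7 remove [bxr] add [ymct] -> 12 lines: xve bupn ayrmu hfvcl dfg xavxo abrpd ezps ymct byq zpo egvav
Hunk 3: at line 7 remove [ezps] add [khnn,dtyn] -> 13 lines: xve bupn ayrmu hfvcl dfg xavxo abrpd khnn dtyn ymct byq zpo egvav
Hunk 4: at line 9 remove [byq] add [sdsg,phf] -> 14 lines: xve bupn ayrmu hfvcl dfg xavxo abrpd khnn dtyn ymct sdsg phf zpo egvav
Hunk 5: at line 8 remove [ymct] add [ymez,gch,dph] -> 16 lines: xve bupn ayrmu hfvcl dfg xavxo abrpd khnn dtyn ymez gch dph sdsg phf zpo egvav
Hunk 6: at line 12 remove [sdsg,phf,zpo] add [sma] -> 14 lines: xve bupn ayrmu hfvcl dfg xavxo abrpd khnn dtyn ymez gch dph sma egvav
Final line count: 14

Answer: 14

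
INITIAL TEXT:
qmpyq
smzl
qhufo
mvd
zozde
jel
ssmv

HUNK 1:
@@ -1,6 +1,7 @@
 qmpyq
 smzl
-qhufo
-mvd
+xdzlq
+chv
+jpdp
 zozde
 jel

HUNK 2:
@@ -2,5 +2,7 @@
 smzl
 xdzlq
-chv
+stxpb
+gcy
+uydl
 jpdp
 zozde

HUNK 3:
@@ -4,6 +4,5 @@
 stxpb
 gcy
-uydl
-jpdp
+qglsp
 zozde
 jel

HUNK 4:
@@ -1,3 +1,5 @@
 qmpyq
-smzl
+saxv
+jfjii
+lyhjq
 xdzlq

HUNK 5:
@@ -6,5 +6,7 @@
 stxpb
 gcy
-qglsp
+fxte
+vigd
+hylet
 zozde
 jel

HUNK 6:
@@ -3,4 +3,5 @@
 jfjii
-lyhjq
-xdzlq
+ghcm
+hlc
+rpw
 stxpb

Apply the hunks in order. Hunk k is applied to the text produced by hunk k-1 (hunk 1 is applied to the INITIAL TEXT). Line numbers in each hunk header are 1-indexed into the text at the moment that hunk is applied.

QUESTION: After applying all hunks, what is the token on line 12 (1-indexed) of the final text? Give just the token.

Hunk 1: at line 1 remove [qhufo,mvd] add [xdzlq,chv,jpdp] -> 8 lines: qmpyq smzl xdzlq chv jpdp zozde jel ssmv
Hunk 2: at line 2 remove [chv] add [stxpb,gcy,uydl] -> 10 lines: qmpyq smzl xdzlq stxpb gcy uydl jpdp zozde jel ssmv
Hunk 3: at line 4 remove [uydl,jpdp] add [qglsp] -> 9 lines: qmpyq smzl xdzlq stxpb gcy qglsp zozde jel ssmv
Hunk 4: at line 1 remove [smzl] add [saxv,jfjii,lyhjq] -> 11 lines: qmpyq saxv jfjii lyhjq xdzlq stxpb gcy qglsp zozde jel ssmv
Hunk 5: at line 6 remove [qglsp] add [fxte,vigd,hylet] -> 13 lines: qmpyq saxv jfjii lyhjq xdzlq stxpb gcy fxte vigd hylet zozde jel ssmv
Hunk 6: at line 3 remove [lyhjq,xdzlq] add [ghcm,hlc,rpw] -> 14 lines: qmpyq saxv jfjii ghcm hlc rpw stxpb gcy fxte vigd hylet zozde jel ssmv
Final line 12: zozde

Answer: zozde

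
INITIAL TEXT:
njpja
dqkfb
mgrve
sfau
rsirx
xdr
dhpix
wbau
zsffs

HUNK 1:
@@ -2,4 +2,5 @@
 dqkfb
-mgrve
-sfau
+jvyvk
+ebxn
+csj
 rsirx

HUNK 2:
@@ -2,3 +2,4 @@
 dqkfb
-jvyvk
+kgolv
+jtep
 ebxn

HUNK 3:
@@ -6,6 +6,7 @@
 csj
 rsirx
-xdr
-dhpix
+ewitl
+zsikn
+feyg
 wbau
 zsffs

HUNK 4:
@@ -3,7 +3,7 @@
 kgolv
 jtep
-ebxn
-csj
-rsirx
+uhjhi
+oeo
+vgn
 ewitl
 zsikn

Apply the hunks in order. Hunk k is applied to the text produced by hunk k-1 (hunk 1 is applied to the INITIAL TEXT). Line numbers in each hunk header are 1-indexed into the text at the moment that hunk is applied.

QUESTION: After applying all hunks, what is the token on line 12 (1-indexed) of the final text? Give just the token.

Answer: zsffs

Derivation:
Hunk 1: at line 2 remove [mgrve,sfau] add [jvyvk,ebxn,csj] -> 10 lines: njpja dqkfb jvyvk ebxn csj rsirx xdr dhpix wbau zsffs
Hunk 2: at line 2 remove [jvyvk] add [kgolv,jtep] -> 11 lines: njpja dqkfb kgolv jtep ebxn csj rsirx xdr dhpix wbau zsffs
Hunk 3: at line 6 remove [xdr,dhpix] add [ewitl,zsikn,feyg] -> 12 lines: njpja dqkfb kgolv jtep ebxn csj rsirx ewitl zsikn feyg wbau zsffs
Hunk 4: at line 3 remove [ebxn,csj,rsirx] add [uhjhi,oeo,vgn] -> 12 lines: njpja dqkfb kgolv jtep uhjhi oeo vgn ewitl zsikn feyg wbau zsffs
Final line 12: zsffs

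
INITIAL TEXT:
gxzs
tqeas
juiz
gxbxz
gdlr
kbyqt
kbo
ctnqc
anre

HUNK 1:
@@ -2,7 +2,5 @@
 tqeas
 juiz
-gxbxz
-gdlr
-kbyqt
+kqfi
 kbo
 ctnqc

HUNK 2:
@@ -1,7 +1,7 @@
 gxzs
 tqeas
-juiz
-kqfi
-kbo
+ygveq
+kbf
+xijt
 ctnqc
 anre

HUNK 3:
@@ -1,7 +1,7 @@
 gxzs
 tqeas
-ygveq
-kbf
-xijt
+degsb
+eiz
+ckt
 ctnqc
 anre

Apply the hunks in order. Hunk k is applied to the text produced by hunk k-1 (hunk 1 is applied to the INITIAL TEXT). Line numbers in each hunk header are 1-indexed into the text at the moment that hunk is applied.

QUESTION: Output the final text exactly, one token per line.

Hunk 1: at line 2 remove [gxbxz,gdlr,kbyqt] add [kqfi] -> 7 lines: gxzs tqeas juiz kqfi kbo ctnqc anre
Hunk 2: at line 1 remove [juiz,kqfi,kbo] add [ygveq,kbf,xijt] -> 7 lines: gxzs tqeas ygveq kbf xijt ctnqc anre
Hunk 3: at line 1 remove [ygveq,kbf,xijt] add [degsb,eiz,ckt] -> 7 lines: gxzs tqeas degsb eiz ckt ctnqc anre

Answer: gxzs
tqeas
degsb
eiz
ckt
ctnqc
anre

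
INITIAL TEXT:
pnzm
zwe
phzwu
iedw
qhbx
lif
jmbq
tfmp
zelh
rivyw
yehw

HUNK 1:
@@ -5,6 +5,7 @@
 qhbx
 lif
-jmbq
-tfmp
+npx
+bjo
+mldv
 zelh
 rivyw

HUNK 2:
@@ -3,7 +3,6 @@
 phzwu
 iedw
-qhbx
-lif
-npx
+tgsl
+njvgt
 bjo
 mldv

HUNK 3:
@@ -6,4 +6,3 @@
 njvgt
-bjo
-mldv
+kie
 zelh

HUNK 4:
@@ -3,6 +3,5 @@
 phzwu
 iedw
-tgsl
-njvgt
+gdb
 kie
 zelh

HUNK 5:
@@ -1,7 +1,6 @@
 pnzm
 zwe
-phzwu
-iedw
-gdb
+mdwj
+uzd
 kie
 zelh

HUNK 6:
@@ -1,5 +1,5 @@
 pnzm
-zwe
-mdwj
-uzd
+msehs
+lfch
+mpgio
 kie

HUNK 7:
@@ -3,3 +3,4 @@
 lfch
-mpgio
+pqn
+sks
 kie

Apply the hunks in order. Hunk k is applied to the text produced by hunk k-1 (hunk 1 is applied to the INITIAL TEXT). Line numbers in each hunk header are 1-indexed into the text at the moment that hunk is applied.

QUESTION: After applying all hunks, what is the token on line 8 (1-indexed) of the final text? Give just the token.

Hunk 1: at line 5 remove [jmbq,tfmp] add [npx,bjo,mldv] -> 12 lines: pnzm zwe phzwu iedw qhbx lif npx bjo mldv zelh rivyw yehw
Hunk 2: at line 3 remove [qhbx,lif,npx] add [tgsl,njvgt] -> 11 lines: pnzm zwe phzwu iedw tgsl njvgt bjo mldv zelh rivyw yehw
Hunk 3: at line 6 remove [bjo,mldv] add [kie] -> 10 lines: pnzm zwe phzwu iedw tgsl njvgt kie zelh rivyw yehw
Hunk 4: at line 3 remove [tgsl,njvgt] add [gdb] -> 9 lines: pnzm zwe phzwu iedw gdb kie zelh rivyw yehw
Hunk 5: at line 1 remove [phzwu,iedw,gdb] add [mdwj,uzd] -> 8 lines: pnzm zwe mdwj uzd kie zelh rivyw yehw
Hunk 6: at line 1 remove [zwe,mdwj,uzd] add [msehs,lfch,mpgio] -> 8 lines: pnzm msehs lfch mpgio kie zelh rivyw yehw
Hunk 7: at line 3 remove [mpgio] add [pqn,sks] -> 9 lines: pnzm msehs lfch pqn sks kie zelh rivyw yehw
Final line 8: rivyw

Answer: rivyw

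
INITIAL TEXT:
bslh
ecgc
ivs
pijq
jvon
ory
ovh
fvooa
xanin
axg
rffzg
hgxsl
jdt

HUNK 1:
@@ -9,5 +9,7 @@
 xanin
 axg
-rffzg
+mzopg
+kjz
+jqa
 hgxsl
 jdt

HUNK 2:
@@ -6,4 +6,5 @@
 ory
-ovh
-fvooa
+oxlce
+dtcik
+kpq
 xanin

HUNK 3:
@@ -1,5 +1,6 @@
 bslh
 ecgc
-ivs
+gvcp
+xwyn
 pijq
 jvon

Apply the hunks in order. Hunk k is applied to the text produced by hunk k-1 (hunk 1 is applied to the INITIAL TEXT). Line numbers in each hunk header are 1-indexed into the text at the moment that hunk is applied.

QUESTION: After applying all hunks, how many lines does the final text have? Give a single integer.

Answer: 17

Derivation:
Hunk 1: at line 9 remove [rffzg] add [mzopg,kjz,jqa] -> 15 lines: bslh ecgc ivs pijq jvon ory ovh fvooa xanin axg mzopg kjz jqa hgxsl jdt
Hunk 2: at line 6 remove [ovh,fvooa] add [oxlce,dtcik,kpq] -> 16 lines: bslh ecgc ivs pijq jvon ory oxlce dtcik kpq xanin axg mzopg kjz jqa hgxsl jdt
Hunk 3: at line 1 remove [ivs] add [gvcp,xwyn] -> 17 lines: bslh ecgc gvcp xwyn pijq jvon ory oxlce dtcik kpq xanin axg mzopg kjz jqa hgxsl jdt
Final line count: 17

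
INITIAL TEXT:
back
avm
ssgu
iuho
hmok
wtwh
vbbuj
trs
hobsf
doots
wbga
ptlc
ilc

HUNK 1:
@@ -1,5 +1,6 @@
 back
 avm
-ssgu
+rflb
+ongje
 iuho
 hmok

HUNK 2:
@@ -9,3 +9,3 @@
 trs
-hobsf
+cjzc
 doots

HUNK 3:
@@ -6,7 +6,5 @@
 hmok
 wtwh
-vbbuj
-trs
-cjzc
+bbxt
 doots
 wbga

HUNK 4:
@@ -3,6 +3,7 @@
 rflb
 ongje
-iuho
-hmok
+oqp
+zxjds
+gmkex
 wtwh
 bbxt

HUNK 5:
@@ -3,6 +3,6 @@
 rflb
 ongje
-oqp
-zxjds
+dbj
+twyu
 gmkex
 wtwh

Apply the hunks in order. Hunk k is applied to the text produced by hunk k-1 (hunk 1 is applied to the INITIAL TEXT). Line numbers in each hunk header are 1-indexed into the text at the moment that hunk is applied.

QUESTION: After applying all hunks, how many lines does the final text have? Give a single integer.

Hunk 1: at line 1 remove [ssgu] add [rflb,ongje] -> 14 lines: back avm rflb ongje iuho hmok wtwh vbbuj trs hobsf doots wbga ptlc ilc
Hunk 2: at line 9 remove [hobsf] add [cjzc] -> 14 lines: back avm rflb ongje iuho hmok wtwh vbbuj trs cjzc doots wbga ptlc ilc
Hunk 3: at line 6 remove [vbbuj,trs,cjzc] add [bbxt] -> 12 lines: back avm rflb ongje iuho hmok wtwh bbxt doots wbga ptlc ilc
Hunk 4: at line 3 remove [iuho,hmok] add [oqp,zxjds,gmkex] -> 13 lines: back avm rflb ongje oqp zxjds gmkex wtwh bbxt doots wbga ptlc ilc
Hunk 5: at line 3 remove [oqp,zxjds] add [dbj,twyu] -> 13 lines: back avm rflb ongje dbj twyu gmkex wtwh bbxt doots wbga ptlc ilc
Final line count: 13

Answer: 13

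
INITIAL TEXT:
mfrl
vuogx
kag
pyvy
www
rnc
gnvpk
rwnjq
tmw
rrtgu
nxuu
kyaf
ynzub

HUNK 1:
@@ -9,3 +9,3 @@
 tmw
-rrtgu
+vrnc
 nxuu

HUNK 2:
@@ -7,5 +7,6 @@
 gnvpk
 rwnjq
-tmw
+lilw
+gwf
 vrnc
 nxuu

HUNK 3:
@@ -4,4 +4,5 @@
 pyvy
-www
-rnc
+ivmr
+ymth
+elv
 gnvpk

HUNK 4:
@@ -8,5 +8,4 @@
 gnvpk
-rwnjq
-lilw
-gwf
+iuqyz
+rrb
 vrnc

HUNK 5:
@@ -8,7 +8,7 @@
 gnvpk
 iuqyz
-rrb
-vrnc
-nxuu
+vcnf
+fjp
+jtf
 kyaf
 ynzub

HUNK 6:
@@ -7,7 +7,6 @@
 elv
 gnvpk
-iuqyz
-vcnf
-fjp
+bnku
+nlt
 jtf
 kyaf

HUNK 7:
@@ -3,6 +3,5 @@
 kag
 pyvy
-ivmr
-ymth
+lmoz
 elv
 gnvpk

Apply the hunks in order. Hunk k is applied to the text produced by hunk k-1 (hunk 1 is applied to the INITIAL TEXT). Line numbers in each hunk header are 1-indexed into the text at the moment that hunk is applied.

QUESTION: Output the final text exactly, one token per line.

Answer: mfrl
vuogx
kag
pyvy
lmoz
elv
gnvpk
bnku
nlt
jtf
kyaf
ynzub

Derivation:
Hunk 1: at line 9 remove [rrtgu] add [vrnc] -> 13 lines: mfrl vuogx kag pyvy www rnc gnvpk rwnjq tmw vrnc nxuu kyaf ynzub
Hunk 2: at line 7 remove [tmw] add [lilw,gwf] -> 14 lines: mfrl vuogx kag pyvy www rnc gnvpk rwnjq lilw gwf vrnc nxuu kyaf ynzub
Hunk 3: at line 4 remove [www,rnc] add [ivmr,ymth,elv] -> 15 lines: mfrl vuogx kag pyvy ivmr ymth elv gnvpk rwnjq lilw gwf vrnc nxuu kyaf ynzub
Hunk 4: at line 8 remove [rwnjq,lilw,gwf] add [iuqyz,rrb] -> 14 lines: mfrl vuogx kag pyvy ivmr ymth elv gnvpk iuqyz rrb vrnc nxuu kyaf ynzub
Hunk 5: at line 8 remove [rrb,vrnc,nxuu] add [vcnf,fjp,jtf] -> 14 lines: mfrl vuogx kag pyvy ivmr ymth elv gnvpk iuqyz vcnf fjp jtf kyaf ynzub
Hunk 6: at line 7 remove [iuqyz,vcnf,fjp] add [bnku,nlt] -> 13 lines: mfrl vuogx kag pyvy ivmr ymth elv gnvpk bnku nlt jtf kyaf ynzub
Hunk 7: at line 3 remove [ivmr,ymth] add [lmoz] -> 12 lines: mfrl vuogx kag pyvy lmoz elv gnvpk bnku nlt jtf kyaf ynzub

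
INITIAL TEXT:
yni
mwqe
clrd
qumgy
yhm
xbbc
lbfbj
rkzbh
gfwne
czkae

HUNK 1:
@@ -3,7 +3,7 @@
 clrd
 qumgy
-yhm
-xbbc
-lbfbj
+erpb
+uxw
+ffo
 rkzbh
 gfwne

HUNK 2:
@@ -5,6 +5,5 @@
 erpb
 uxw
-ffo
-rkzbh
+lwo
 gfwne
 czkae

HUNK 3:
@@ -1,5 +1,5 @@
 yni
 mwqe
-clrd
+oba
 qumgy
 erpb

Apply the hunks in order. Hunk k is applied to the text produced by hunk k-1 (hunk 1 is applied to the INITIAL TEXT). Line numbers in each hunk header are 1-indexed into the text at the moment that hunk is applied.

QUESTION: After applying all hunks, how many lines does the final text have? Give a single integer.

Answer: 9

Derivation:
Hunk 1: at line 3 remove [yhm,xbbc,lbfbj] add [erpb,uxw,ffo] -> 10 lines: yni mwqe clrd qumgy erpb uxw ffo rkzbh gfwne czkae
Hunk 2: at line 5 remove [ffo,rkzbh] add [lwo] -> 9 lines: yni mwqe clrd qumgy erpb uxw lwo gfwne czkae
Hunk 3: at line 1 remove [clrd] add [oba] -> 9 lines: yni mwqe oba qumgy erpb uxw lwo gfwne czkae
Final line count: 9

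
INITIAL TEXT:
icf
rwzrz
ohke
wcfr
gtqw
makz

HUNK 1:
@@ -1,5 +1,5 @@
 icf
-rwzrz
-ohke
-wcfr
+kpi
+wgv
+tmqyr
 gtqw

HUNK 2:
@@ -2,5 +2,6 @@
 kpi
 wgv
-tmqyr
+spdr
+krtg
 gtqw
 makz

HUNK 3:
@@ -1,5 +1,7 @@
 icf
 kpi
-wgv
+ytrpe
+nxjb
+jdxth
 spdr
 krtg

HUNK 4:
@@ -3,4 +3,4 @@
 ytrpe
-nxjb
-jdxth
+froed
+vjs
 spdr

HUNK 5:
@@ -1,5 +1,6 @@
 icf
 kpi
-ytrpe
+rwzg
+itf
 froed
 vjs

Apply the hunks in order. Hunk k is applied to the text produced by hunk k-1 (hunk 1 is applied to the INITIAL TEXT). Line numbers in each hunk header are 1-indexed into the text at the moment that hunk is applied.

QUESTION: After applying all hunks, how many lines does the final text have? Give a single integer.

Answer: 10

Derivation:
Hunk 1: at line 1 remove [rwzrz,ohke,wcfr] add [kpi,wgv,tmqyr] -> 6 lines: icf kpi wgv tmqyr gtqw makz
Hunk 2: at line 2 remove [tmqyr] add [spdr,krtg] -> 7 lines: icf kpi wgv spdr krtg gtqw makz
Hunk 3: at line 1 remove [wgv] add [ytrpe,nxjb,jdxth] -> 9 lines: icf kpi ytrpe nxjb jdxth spdr krtg gtqw makz
Hunk 4: at line 3 remove [nxjb,jdxth] add [froed,vjs] -> 9 lines: icf kpi ytrpe froed vjs spdr krtg gtqw makz
Hunk 5: at line 1 remove [ytrpe] add [rwzg,itf] -> 10 lines: icf kpi rwzg itf froed vjs spdr krtg gtqw makz
Final line count: 10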